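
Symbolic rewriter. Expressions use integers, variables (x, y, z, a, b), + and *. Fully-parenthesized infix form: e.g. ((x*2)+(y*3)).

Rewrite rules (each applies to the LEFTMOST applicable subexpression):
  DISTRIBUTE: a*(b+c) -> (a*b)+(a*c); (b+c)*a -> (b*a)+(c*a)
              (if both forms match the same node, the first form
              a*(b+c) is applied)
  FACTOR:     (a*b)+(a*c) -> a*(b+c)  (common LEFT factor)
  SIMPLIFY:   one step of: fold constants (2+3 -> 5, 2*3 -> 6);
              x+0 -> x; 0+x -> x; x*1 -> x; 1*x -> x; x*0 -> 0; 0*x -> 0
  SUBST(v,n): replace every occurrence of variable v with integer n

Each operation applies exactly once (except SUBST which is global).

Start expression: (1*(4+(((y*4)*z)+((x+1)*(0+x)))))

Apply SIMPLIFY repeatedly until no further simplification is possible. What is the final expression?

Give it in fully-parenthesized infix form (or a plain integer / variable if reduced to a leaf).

Start: (1*(4+(((y*4)*z)+((x+1)*(0+x)))))
Step 1: at root: (1*(4+(((y*4)*z)+((x+1)*(0+x))))) -> (4+(((y*4)*z)+((x+1)*(0+x)))); overall: (1*(4+(((y*4)*z)+((x+1)*(0+x))))) -> (4+(((y*4)*z)+((x+1)*(0+x))))
Step 2: at RRR: (0+x) -> x; overall: (4+(((y*4)*z)+((x+1)*(0+x)))) -> (4+(((y*4)*z)+((x+1)*x)))
Fixed point: (4+(((y*4)*z)+((x+1)*x)))

Answer: (4+(((y*4)*z)+((x+1)*x)))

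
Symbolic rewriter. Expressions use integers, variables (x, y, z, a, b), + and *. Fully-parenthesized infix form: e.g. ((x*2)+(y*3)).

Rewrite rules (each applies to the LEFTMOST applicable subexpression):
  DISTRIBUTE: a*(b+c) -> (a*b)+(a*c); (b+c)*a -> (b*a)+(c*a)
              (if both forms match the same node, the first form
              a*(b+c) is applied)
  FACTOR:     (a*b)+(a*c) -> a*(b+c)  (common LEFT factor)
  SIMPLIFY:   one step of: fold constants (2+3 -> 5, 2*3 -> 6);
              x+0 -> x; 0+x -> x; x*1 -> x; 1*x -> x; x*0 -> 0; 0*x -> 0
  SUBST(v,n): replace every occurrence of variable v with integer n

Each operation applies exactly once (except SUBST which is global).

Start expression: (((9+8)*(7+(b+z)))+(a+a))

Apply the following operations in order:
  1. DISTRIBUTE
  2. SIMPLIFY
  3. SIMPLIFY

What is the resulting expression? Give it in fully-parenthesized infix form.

Start: (((9+8)*(7+(b+z)))+(a+a))
Apply DISTRIBUTE at L (target: ((9+8)*(7+(b+z)))): (((9+8)*(7+(b+z)))+(a+a)) -> ((((9+8)*7)+((9+8)*(b+z)))+(a+a))
Apply SIMPLIFY at LLL (target: (9+8)): ((((9+8)*7)+((9+8)*(b+z)))+(a+a)) -> (((17*7)+((9+8)*(b+z)))+(a+a))
Apply SIMPLIFY at LL (target: (17*7)): (((17*7)+((9+8)*(b+z)))+(a+a)) -> ((119+((9+8)*(b+z)))+(a+a))

Answer: ((119+((9+8)*(b+z)))+(a+a))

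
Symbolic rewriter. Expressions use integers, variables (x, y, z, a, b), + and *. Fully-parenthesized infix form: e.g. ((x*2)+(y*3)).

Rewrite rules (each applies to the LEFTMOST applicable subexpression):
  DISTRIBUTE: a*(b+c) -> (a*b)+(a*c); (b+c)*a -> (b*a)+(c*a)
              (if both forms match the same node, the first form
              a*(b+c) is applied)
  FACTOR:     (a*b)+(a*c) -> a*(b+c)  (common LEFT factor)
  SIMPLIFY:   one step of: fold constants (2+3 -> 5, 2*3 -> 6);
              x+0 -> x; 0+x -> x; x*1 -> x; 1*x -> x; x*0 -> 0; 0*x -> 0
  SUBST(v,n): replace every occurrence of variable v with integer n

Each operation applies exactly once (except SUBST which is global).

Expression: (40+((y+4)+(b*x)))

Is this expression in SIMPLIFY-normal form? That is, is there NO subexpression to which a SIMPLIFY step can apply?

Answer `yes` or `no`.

Expression: (40+((y+4)+(b*x)))
Scanning for simplifiable subexpressions (pre-order)...
  at root: (40+((y+4)+(b*x))) (not simplifiable)
  at R: ((y+4)+(b*x)) (not simplifiable)
  at RL: (y+4) (not simplifiable)
  at RR: (b*x) (not simplifiable)
Result: no simplifiable subexpression found -> normal form.

Answer: yes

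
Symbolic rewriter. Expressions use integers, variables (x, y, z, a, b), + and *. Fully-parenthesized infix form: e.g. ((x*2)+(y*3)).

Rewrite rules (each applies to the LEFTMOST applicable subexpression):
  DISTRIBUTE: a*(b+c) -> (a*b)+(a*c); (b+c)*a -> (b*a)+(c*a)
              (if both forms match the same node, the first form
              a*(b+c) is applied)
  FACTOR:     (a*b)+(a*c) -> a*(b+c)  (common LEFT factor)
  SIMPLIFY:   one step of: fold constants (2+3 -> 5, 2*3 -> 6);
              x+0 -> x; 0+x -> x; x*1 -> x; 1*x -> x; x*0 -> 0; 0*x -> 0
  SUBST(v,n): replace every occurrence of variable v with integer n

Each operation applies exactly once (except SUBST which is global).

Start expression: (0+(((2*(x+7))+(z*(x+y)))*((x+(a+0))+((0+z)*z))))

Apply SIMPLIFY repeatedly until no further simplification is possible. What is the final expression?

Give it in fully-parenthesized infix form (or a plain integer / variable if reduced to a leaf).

Start: (0+(((2*(x+7))+(z*(x+y)))*((x+(a+0))+((0+z)*z))))
Step 1: at root: (0+(((2*(x+7))+(z*(x+y)))*((x+(a+0))+((0+z)*z)))) -> (((2*(x+7))+(z*(x+y)))*((x+(a+0))+((0+z)*z))); overall: (0+(((2*(x+7))+(z*(x+y)))*((x+(a+0))+((0+z)*z)))) -> (((2*(x+7))+(z*(x+y)))*((x+(a+0))+((0+z)*z)))
Step 2: at RLR: (a+0) -> a; overall: (((2*(x+7))+(z*(x+y)))*((x+(a+0))+((0+z)*z))) -> (((2*(x+7))+(z*(x+y)))*((x+a)+((0+z)*z)))
Step 3: at RRL: (0+z) -> z; overall: (((2*(x+7))+(z*(x+y)))*((x+a)+((0+z)*z))) -> (((2*(x+7))+(z*(x+y)))*((x+a)+(z*z)))
Fixed point: (((2*(x+7))+(z*(x+y)))*((x+a)+(z*z)))

Answer: (((2*(x+7))+(z*(x+y)))*((x+a)+(z*z)))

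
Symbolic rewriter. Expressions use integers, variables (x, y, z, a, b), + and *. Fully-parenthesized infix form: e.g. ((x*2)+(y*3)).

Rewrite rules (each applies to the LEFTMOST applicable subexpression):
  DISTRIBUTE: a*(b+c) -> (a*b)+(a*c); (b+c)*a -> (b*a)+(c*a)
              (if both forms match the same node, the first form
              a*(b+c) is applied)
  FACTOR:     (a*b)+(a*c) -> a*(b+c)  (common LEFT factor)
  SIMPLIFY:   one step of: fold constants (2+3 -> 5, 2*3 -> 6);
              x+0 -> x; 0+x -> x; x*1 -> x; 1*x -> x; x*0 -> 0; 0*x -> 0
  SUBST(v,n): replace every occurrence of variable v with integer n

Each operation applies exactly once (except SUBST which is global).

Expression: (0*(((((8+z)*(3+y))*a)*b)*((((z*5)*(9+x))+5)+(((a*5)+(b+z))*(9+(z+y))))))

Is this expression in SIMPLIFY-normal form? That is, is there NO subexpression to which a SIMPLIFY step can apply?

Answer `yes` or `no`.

Expression: (0*(((((8+z)*(3+y))*a)*b)*((((z*5)*(9+x))+5)+(((a*5)+(b+z))*(9+(z+y))))))
Scanning for simplifiable subexpressions (pre-order)...
  at root: (0*(((((8+z)*(3+y))*a)*b)*((((z*5)*(9+x))+5)+(((a*5)+(b+z))*(9+(z+y)))))) (SIMPLIFIABLE)
  at R: (((((8+z)*(3+y))*a)*b)*((((z*5)*(9+x))+5)+(((a*5)+(b+z))*(9+(z+y))))) (not simplifiable)
  at RL: ((((8+z)*(3+y))*a)*b) (not simplifiable)
  at RLL: (((8+z)*(3+y))*a) (not simplifiable)
  at RLLL: ((8+z)*(3+y)) (not simplifiable)
  at RLLLL: (8+z) (not simplifiable)
  at RLLLR: (3+y) (not simplifiable)
  at RR: ((((z*5)*(9+x))+5)+(((a*5)+(b+z))*(9+(z+y)))) (not simplifiable)
  at RRL: (((z*5)*(9+x))+5) (not simplifiable)
  at RRLL: ((z*5)*(9+x)) (not simplifiable)
  at RRLLL: (z*5) (not simplifiable)
  at RRLLR: (9+x) (not simplifiable)
  at RRR: (((a*5)+(b+z))*(9+(z+y))) (not simplifiable)
  at RRRL: ((a*5)+(b+z)) (not simplifiable)
  at RRRLL: (a*5) (not simplifiable)
  at RRRLR: (b+z) (not simplifiable)
  at RRRR: (9+(z+y)) (not simplifiable)
  at RRRRR: (z+y) (not simplifiable)
Found simplifiable subexpr at path root: (0*(((((8+z)*(3+y))*a)*b)*((((z*5)*(9+x))+5)+(((a*5)+(b+z))*(9+(z+y))))))
One SIMPLIFY step would give: 0
-> NOT in normal form.

Answer: no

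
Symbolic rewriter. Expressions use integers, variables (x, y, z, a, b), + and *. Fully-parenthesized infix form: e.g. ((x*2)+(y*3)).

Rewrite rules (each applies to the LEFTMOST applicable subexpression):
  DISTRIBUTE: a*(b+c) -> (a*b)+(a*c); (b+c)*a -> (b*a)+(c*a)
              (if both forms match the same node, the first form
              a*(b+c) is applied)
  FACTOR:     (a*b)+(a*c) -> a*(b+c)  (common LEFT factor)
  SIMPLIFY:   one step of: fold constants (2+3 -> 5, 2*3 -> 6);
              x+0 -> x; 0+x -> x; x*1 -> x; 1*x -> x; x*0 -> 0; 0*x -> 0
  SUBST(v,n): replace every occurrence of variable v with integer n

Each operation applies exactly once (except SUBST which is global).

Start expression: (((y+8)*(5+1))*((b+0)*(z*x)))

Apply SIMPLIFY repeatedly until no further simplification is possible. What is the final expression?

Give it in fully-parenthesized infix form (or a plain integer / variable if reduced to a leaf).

Answer: (((y+8)*6)*(b*(z*x)))

Derivation:
Start: (((y+8)*(5+1))*((b+0)*(z*x)))
Step 1: at LR: (5+1) -> 6; overall: (((y+8)*(5+1))*((b+0)*(z*x))) -> (((y+8)*6)*((b+0)*(z*x)))
Step 2: at RL: (b+0) -> b; overall: (((y+8)*6)*((b+0)*(z*x))) -> (((y+8)*6)*(b*(z*x)))
Fixed point: (((y+8)*6)*(b*(z*x)))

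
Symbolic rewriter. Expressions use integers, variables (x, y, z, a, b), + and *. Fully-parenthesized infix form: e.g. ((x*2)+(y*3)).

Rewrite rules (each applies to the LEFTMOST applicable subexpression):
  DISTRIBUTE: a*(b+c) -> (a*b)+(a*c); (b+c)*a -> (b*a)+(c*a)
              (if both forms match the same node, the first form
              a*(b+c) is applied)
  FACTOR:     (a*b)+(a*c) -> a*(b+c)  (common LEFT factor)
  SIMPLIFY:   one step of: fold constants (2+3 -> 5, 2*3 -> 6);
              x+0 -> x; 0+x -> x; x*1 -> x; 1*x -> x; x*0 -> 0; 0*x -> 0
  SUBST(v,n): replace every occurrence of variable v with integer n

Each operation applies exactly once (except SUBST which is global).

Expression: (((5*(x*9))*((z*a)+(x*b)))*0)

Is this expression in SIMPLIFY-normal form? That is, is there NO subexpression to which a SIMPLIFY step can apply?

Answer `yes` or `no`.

Answer: no

Derivation:
Expression: (((5*(x*9))*((z*a)+(x*b)))*0)
Scanning for simplifiable subexpressions (pre-order)...
  at root: (((5*(x*9))*((z*a)+(x*b)))*0) (SIMPLIFIABLE)
  at L: ((5*(x*9))*((z*a)+(x*b))) (not simplifiable)
  at LL: (5*(x*9)) (not simplifiable)
  at LLR: (x*9) (not simplifiable)
  at LR: ((z*a)+(x*b)) (not simplifiable)
  at LRL: (z*a) (not simplifiable)
  at LRR: (x*b) (not simplifiable)
Found simplifiable subexpr at path root: (((5*(x*9))*((z*a)+(x*b)))*0)
One SIMPLIFY step would give: 0
-> NOT in normal form.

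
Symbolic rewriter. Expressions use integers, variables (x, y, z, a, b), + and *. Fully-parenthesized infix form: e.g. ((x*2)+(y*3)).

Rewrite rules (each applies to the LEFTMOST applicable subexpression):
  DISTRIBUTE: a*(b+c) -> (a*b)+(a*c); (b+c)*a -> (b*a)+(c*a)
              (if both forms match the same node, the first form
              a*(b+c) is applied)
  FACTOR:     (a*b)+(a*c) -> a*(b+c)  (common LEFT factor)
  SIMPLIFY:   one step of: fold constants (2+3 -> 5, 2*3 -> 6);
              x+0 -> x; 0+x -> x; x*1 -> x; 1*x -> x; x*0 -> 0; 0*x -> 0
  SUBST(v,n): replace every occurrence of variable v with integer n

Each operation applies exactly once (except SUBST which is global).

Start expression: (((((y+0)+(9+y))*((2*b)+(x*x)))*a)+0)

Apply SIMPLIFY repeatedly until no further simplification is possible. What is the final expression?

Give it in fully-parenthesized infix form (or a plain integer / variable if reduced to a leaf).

Answer: (((y+(9+y))*((2*b)+(x*x)))*a)

Derivation:
Start: (((((y+0)+(9+y))*((2*b)+(x*x)))*a)+0)
Step 1: at root: (((((y+0)+(9+y))*((2*b)+(x*x)))*a)+0) -> ((((y+0)+(9+y))*((2*b)+(x*x)))*a); overall: (((((y+0)+(9+y))*((2*b)+(x*x)))*a)+0) -> ((((y+0)+(9+y))*((2*b)+(x*x)))*a)
Step 2: at LLL: (y+0) -> y; overall: ((((y+0)+(9+y))*((2*b)+(x*x)))*a) -> (((y+(9+y))*((2*b)+(x*x)))*a)
Fixed point: (((y+(9+y))*((2*b)+(x*x)))*a)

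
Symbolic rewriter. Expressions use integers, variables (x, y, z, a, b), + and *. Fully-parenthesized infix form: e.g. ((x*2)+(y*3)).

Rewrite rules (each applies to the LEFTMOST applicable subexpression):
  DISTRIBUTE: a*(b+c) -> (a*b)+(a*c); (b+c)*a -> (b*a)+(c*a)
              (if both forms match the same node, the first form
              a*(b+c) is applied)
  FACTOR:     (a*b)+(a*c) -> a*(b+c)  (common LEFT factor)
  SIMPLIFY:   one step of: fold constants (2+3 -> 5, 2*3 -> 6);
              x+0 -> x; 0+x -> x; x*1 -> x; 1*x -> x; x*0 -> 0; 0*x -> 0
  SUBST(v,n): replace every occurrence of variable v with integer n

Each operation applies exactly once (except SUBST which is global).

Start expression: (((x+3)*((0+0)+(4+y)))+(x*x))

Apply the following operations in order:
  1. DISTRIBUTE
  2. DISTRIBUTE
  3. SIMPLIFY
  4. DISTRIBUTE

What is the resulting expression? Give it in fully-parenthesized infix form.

Answer: (((0+((x*0)+(3*0)))+((x+3)*(4+y)))+(x*x))

Derivation:
Start: (((x+3)*((0+0)+(4+y)))+(x*x))
Apply DISTRIBUTE at L (target: ((x+3)*((0+0)+(4+y)))): (((x+3)*((0+0)+(4+y)))+(x*x)) -> ((((x+3)*(0+0))+((x+3)*(4+y)))+(x*x))
Apply DISTRIBUTE at LL (target: ((x+3)*(0+0))): ((((x+3)*(0+0))+((x+3)*(4+y)))+(x*x)) -> (((((x+3)*0)+((x+3)*0))+((x+3)*(4+y)))+(x*x))
Apply SIMPLIFY at LLL (target: ((x+3)*0)): (((((x+3)*0)+((x+3)*0))+((x+3)*(4+y)))+(x*x)) -> (((0+((x+3)*0))+((x+3)*(4+y)))+(x*x))
Apply DISTRIBUTE at LLR (target: ((x+3)*0)): (((0+((x+3)*0))+((x+3)*(4+y)))+(x*x)) -> (((0+((x*0)+(3*0)))+((x+3)*(4+y)))+(x*x))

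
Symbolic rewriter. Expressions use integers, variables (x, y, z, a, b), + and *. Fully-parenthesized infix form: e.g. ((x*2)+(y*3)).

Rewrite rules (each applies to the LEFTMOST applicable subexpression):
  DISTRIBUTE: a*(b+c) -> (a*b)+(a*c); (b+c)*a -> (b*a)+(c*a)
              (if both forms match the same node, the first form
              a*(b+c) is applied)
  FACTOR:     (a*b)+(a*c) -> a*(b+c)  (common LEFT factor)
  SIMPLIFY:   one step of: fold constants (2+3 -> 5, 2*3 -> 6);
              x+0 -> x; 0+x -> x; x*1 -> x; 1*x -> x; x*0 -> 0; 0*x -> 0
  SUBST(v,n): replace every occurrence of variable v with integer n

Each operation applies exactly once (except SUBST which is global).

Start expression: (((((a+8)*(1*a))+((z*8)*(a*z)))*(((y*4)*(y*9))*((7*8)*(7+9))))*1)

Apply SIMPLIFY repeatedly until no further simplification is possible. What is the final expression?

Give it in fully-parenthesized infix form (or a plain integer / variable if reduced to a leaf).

Start: (((((a+8)*(1*a))+((z*8)*(a*z)))*(((y*4)*(y*9))*((7*8)*(7+9))))*1)
Step 1: at root: (((((a+8)*(1*a))+((z*8)*(a*z)))*(((y*4)*(y*9))*((7*8)*(7+9))))*1) -> ((((a+8)*(1*a))+((z*8)*(a*z)))*(((y*4)*(y*9))*((7*8)*(7+9)))); overall: (((((a+8)*(1*a))+((z*8)*(a*z)))*(((y*4)*(y*9))*((7*8)*(7+9))))*1) -> ((((a+8)*(1*a))+((z*8)*(a*z)))*(((y*4)*(y*9))*((7*8)*(7+9))))
Step 2: at LLR: (1*a) -> a; overall: ((((a+8)*(1*a))+((z*8)*(a*z)))*(((y*4)*(y*9))*((7*8)*(7+9)))) -> ((((a+8)*a)+((z*8)*(a*z)))*(((y*4)*(y*9))*((7*8)*(7+9))))
Step 3: at RRL: (7*8) -> 56; overall: ((((a+8)*a)+((z*8)*(a*z)))*(((y*4)*(y*9))*((7*8)*(7+9)))) -> ((((a+8)*a)+((z*8)*(a*z)))*(((y*4)*(y*9))*(56*(7+9))))
Step 4: at RRR: (7+9) -> 16; overall: ((((a+8)*a)+((z*8)*(a*z)))*(((y*4)*(y*9))*(56*(7+9)))) -> ((((a+8)*a)+((z*8)*(a*z)))*(((y*4)*(y*9))*(56*16)))
Step 5: at RR: (56*16) -> 896; overall: ((((a+8)*a)+((z*8)*(a*z)))*(((y*4)*(y*9))*(56*16))) -> ((((a+8)*a)+((z*8)*(a*z)))*(((y*4)*(y*9))*896))
Fixed point: ((((a+8)*a)+((z*8)*(a*z)))*(((y*4)*(y*9))*896))

Answer: ((((a+8)*a)+((z*8)*(a*z)))*(((y*4)*(y*9))*896))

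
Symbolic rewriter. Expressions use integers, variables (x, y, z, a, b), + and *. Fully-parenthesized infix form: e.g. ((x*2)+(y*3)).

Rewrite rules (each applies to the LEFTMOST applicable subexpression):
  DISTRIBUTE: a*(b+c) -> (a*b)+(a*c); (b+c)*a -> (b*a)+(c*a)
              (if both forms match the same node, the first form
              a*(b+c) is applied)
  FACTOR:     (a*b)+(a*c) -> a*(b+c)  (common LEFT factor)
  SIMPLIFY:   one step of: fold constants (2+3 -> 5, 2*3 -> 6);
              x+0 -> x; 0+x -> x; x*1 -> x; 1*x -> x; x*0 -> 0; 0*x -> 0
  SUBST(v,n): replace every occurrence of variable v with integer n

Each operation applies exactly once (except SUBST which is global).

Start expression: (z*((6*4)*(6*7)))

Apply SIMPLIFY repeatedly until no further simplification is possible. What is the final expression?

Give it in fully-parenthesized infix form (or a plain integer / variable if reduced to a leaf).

Start: (z*((6*4)*(6*7)))
Step 1: at RL: (6*4) -> 24; overall: (z*((6*4)*(6*7))) -> (z*(24*(6*7)))
Step 2: at RR: (6*7) -> 42; overall: (z*(24*(6*7))) -> (z*(24*42))
Step 3: at R: (24*42) -> 1008; overall: (z*(24*42)) -> (z*1008)
Fixed point: (z*1008)

Answer: (z*1008)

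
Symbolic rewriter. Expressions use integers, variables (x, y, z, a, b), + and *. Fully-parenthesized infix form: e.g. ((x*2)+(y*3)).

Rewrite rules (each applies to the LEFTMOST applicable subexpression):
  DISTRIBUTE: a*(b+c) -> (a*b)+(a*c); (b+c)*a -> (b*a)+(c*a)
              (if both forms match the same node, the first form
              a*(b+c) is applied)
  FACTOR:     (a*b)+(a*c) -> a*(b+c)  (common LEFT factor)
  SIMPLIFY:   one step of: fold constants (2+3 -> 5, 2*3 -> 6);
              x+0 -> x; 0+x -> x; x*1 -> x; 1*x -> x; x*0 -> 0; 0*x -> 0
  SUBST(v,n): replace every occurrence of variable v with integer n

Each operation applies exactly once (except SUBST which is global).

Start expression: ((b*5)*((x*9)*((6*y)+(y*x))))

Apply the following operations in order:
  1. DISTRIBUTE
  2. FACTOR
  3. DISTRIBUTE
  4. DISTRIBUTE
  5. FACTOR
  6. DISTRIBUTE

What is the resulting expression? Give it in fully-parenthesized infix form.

Start: ((b*5)*((x*9)*((6*y)+(y*x))))
Apply DISTRIBUTE at R (target: ((x*9)*((6*y)+(y*x)))): ((b*5)*((x*9)*((6*y)+(y*x)))) -> ((b*5)*(((x*9)*(6*y))+((x*9)*(y*x))))
Apply FACTOR at R (target: (((x*9)*(6*y))+((x*9)*(y*x)))): ((b*5)*(((x*9)*(6*y))+((x*9)*(y*x)))) -> ((b*5)*((x*9)*((6*y)+(y*x))))
Apply DISTRIBUTE at R (target: ((x*9)*((6*y)+(y*x)))): ((b*5)*((x*9)*((6*y)+(y*x)))) -> ((b*5)*(((x*9)*(6*y))+((x*9)*(y*x))))
Apply DISTRIBUTE at root (target: ((b*5)*(((x*9)*(6*y))+((x*9)*(y*x))))): ((b*5)*(((x*9)*(6*y))+((x*9)*(y*x)))) -> (((b*5)*((x*9)*(6*y)))+((b*5)*((x*9)*(y*x))))
Apply FACTOR at root (target: (((b*5)*((x*9)*(6*y)))+((b*5)*((x*9)*(y*x))))): (((b*5)*((x*9)*(6*y)))+((b*5)*((x*9)*(y*x)))) -> ((b*5)*(((x*9)*(6*y))+((x*9)*(y*x))))
Apply DISTRIBUTE at root (target: ((b*5)*(((x*9)*(6*y))+((x*9)*(y*x))))): ((b*5)*(((x*9)*(6*y))+((x*9)*(y*x)))) -> (((b*5)*((x*9)*(6*y)))+((b*5)*((x*9)*(y*x))))

Answer: (((b*5)*((x*9)*(6*y)))+((b*5)*((x*9)*(y*x))))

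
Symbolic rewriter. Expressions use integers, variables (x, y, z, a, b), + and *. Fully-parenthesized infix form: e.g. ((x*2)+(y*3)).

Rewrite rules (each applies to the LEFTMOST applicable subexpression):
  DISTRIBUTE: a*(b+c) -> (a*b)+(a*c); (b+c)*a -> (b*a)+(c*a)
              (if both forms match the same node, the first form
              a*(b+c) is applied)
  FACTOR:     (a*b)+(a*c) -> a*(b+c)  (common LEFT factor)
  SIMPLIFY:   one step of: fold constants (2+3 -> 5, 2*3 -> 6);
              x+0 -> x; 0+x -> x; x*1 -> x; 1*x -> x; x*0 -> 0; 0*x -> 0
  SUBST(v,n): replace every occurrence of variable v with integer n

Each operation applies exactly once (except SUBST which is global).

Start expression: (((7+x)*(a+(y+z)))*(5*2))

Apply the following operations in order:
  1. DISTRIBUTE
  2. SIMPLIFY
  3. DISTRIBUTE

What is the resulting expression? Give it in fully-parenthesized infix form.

Start: (((7+x)*(a+(y+z)))*(5*2))
Apply DISTRIBUTE at L (target: ((7+x)*(a+(y+z)))): (((7+x)*(a+(y+z)))*(5*2)) -> ((((7+x)*a)+((7+x)*(y+z)))*(5*2))
Apply SIMPLIFY at R (target: (5*2)): ((((7+x)*a)+((7+x)*(y+z)))*(5*2)) -> ((((7+x)*a)+((7+x)*(y+z)))*10)
Apply DISTRIBUTE at root (target: ((((7+x)*a)+((7+x)*(y+z)))*10)): ((((7+x)*a)+((7+x)*(y+z)))*10) -> ((((7+x)*a)*10)+(((7+x)*(y+z))*10))

Answer: ((((7+x)*a)*10)+(((7+x)*(y+z))*10))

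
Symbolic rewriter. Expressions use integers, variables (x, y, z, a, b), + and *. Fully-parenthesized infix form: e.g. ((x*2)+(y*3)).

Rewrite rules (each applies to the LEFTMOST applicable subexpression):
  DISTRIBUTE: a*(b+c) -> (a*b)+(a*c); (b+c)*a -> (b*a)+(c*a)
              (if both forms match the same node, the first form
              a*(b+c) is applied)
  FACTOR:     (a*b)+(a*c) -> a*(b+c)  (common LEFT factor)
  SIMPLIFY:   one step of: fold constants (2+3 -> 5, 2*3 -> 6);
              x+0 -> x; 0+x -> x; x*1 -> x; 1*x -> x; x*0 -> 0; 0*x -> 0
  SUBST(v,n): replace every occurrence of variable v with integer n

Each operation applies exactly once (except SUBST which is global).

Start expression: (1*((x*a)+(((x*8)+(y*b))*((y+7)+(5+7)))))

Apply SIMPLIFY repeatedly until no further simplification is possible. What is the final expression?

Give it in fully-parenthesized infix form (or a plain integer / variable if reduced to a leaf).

Answer: ((x*a)+(((x*8)+(y*b))*((y+7)+12)))

Derivation:
Start: (1*((x*a)+(((x*8)+(y*b))*((y+7)+(5+7)))))
Step 1: at root: (1*((x*a)+(((x*8)+(y*b))*((y+7)+(5+7))))) -> ((x*a)+(((x*8)+(y*b))*((y+7)+(5+7)))); overall: (1*((x*a)+(((x*8)+(y*b))*((y+7)+(5+7))))) -> ((x*a)+(((x*8)+(y*b))*((y+7)+(5+7))))
Step 2: at RRR: (5+7) -> 12; overall: ((x*a)+(((x*8)+(y*b))*((y+7)+(5+7)))) -> ((x*a)+(((x*8)+(y*b))*((y+7)+12)))
Fixed point: ((x*a)+(((x*8)+(y*b))*((y+7)+12)))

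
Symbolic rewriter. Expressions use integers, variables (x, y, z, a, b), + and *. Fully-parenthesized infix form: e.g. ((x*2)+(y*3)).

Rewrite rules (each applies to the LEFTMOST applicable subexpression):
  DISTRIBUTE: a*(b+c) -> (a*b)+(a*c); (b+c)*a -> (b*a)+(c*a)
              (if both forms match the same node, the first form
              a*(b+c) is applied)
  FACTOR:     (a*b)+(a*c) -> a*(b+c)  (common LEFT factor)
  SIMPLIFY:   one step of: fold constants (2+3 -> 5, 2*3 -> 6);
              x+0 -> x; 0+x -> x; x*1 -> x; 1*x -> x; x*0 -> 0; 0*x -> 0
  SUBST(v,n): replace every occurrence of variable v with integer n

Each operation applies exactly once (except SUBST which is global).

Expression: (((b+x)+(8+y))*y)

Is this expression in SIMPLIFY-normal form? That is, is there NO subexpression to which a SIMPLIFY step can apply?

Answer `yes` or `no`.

Expression: (((b+x)+(8+y))*y)
Scanning for simplifiable subexpressions (pre-order)...
  at root: (((b+x)+(8+y))*y) (not simplifiable)
  at L: ((b+x)+(8+y)) (not simplifiable)
  at LL: (b+x) (not simplifiable)
  at LR: (8+y) (not simplifiable)
Result: no simplifiable subexpression found -> normal form.

Answer: yes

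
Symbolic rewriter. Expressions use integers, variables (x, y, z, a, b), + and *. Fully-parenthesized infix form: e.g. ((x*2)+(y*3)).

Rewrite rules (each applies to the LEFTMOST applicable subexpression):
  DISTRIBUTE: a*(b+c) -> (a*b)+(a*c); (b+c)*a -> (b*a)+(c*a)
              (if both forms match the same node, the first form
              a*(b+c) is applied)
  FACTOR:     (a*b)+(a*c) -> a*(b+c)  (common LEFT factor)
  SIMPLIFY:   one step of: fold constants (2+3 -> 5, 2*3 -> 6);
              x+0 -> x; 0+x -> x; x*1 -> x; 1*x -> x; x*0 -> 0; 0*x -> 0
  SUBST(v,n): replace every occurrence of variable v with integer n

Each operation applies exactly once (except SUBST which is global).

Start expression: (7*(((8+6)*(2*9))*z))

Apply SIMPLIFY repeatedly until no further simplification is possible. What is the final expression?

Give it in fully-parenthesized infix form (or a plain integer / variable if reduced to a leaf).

Start: (7*(((8+6)*(2*9))*z))
Step 1: at RLL: (8+6) -> 14; overall: (7*(((8+6)*(2*9))*z)) -> (7*((14*(2*9))*z))
Step 2: at RLR: (2*9) -> 18; overall: (7*((14*(2*9))*z)) -> (7*((14*18)*z))
Step 3: at RL: (14*18) -> 252; overall: (7*((14*18)*z)) -> (7*(252*z))
Fixed point: (7*(252*z))

Answer: (7*(252*z))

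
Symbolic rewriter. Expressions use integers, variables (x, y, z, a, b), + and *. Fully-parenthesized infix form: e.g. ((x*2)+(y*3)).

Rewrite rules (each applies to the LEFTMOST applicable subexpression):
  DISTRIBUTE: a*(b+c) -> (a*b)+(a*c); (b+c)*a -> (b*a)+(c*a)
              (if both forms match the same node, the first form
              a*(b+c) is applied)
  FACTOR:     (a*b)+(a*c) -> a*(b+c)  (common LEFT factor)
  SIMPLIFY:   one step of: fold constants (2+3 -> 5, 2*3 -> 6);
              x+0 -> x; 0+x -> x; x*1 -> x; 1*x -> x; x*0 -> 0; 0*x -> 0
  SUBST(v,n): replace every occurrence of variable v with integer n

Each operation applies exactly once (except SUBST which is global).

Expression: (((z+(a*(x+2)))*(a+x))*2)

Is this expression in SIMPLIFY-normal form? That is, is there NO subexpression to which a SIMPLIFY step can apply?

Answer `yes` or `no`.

Answer: yes

Derivation:
Expression: (((z+(a*(x+2)))*(a+x))*2)
Scanning for simplifiable subexpressions (pre-order)...
  at root: (((z+(a*(x+2)))*(a+x))*2) (not simplifiable)
  at L: ((z+(a*(x+2)))*(a+x)) (not simplifiable)
  at LL: (z+(a*(x+2))) (not simplifiable)
  at LLR: (a*(x+2)) (not simplifiable)
  at LLRR: (x+2) (not simplifiable)
  at LR: (a+x) (not simplifiable)
Result: no simplifiable subexpression found -> normal form.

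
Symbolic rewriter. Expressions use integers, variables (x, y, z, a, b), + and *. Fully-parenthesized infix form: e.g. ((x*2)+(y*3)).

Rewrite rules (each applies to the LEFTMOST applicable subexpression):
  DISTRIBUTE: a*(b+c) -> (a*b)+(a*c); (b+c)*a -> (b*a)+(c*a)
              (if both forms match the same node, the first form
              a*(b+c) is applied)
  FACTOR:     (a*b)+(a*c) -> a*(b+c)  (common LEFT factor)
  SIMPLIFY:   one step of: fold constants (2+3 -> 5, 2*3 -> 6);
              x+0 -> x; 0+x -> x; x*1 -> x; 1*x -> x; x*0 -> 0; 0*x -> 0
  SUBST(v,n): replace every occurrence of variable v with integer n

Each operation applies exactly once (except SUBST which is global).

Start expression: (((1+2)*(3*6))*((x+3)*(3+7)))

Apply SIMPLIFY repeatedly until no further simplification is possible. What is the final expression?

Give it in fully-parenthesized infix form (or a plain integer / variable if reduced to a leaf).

Answer: (54*((x+3)*10))

Derivation:
Start: (((1+2)*(3*6))*((x+3)*(3+7)))
Step 1: at LL: (1+2) -> 3; overall: (((1+2)*(3*6))*((x+3)*(3+7))) -> ((3*(3*6))*((x+3)*(3+7)))
Step 2: at LR: (3*6) -> 18; overall: ((3*(3*6))*((x+3)*(3+7))) -> ((3*18)*((x+3)*(3+7)))
Step 3: at L: (3*18) -> 54; overall: ((3*18)*((x+3)*(3+7))) -> (54*((x+3)*(3+7)))
Step 4: at RR: (3+7) -> 10; overall: (54*((x+3)*(3+7))) -> (54*((x+3)*10))
Fixed point: (54*((x+3)*10))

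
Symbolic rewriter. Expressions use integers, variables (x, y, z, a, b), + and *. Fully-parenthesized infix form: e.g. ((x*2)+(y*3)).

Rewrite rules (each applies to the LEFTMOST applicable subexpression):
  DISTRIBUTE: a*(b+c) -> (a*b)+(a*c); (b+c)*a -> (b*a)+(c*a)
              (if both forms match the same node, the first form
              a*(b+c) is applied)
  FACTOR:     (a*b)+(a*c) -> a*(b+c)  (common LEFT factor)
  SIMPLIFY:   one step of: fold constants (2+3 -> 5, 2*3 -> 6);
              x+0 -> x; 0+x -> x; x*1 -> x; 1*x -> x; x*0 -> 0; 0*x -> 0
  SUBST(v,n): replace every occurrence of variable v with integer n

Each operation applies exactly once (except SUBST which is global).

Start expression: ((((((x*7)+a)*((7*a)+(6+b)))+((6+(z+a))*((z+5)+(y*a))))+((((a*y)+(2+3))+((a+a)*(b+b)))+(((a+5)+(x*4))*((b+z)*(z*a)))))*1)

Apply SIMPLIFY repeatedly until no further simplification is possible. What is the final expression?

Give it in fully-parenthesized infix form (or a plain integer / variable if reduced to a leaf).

Answer: (((((x*7)+a)*((7*a)+(6+b)))+((6+(z+a))*((z+5)+(y*a))))+((((a*y)+5)+((a+a)*(b+b)))+(((a+5)+(x*4))*((b+z)*(z*a)))))

Derivation:
Start: ((((((x*7)+a)*((7*a)+(6+b)))+((6+(z+a))*((z+5)+(y*a))))+((((a*y)+(2+3))+((a+a)*(b+b)))+(((a+5)+(x*4))*((b+z)*(z*a)))))*1)
Step 1: at root: ((((((x*7)+a)*((7*a)+(6+b)))+((6+(z+a))*((z+5)+(y*a))))+((((a*y)+(2+3))+((a+a)*(b+b)))+(((a+5)+(x*4))*((b+z)*(z*a)))))*1) -> (((((x*7)+a)*((7*a)+(6+b)))+((6+(z+a))*((z+5)+(y*a))))+((((a*y)+(2+3))+((a+a)*(b+b)))+(((a+5)+(x*4))*((b+z)*(z*a))))); overall: ((((((x*7)+a)*((7*a)+(6+b)))+((6+(z+a))*((z+5)+(y*a))))+((((a*y)+(2+3))+((a+a)*(b+b)))+(((a+5)+(x*4))*((b+z)*(z*a)))))*1) -> (((((x*7)+a)*((7*a)+(6+b)))+((6+(z+a))*((z+5)+(y*a))))+((((a*y)+(2+3))+((a+a)*(b+b)))+(((a+5)+(x*4))*((b+z)*(z*a)))))
Step 2: at RLLR: (2+3) -> 5; overall: (((((x*7)+a)*((7*a)+(6+b)))+((6+(z+a))*((z+5)+(y*a))))+((((a*y)+(2+3))+((a+a)*(b+b)))+(((a+5)+(x*4))*((b+z)*(z*a))))) -> (((((x*7)+a)*((7*a)+(6+b)))+((6+(z+a))*((z+5)+(y*a))))+((((a*y)+5)+((a+a)*(b+b)))+(((a+5)+(x*4))*((b+z)*(z*a)))))
Fixed point: (((((x*7)+a)*((7*a)+(6+b)))+((6+(z+a))*((z+5)+(y*a))))+((((a*y)+5)+((a+a)*(b+b)))+(((a+5)+(x*4))*((b+z)*(z*a)))))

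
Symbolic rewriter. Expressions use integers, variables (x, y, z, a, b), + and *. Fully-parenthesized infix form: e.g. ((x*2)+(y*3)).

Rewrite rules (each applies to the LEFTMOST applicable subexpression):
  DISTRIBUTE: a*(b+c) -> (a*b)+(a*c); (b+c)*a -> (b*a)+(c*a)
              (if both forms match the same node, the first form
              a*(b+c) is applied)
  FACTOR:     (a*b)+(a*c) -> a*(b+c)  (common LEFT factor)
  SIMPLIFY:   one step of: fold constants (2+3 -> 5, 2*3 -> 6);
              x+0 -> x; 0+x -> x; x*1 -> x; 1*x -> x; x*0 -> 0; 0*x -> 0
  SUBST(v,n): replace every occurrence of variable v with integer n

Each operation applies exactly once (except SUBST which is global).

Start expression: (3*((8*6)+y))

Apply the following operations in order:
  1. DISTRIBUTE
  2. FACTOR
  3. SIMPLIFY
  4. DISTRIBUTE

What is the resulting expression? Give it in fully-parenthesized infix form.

Start: (3*((8*6)+y))
Apply DISTRIBUTE at root (target: (3*((8*6)+y))): (3*((8*6)+y)) -> ((3*(8*6))+(3*y))
Apply FACTOR at root (target: ((3*(8*6))+(3*y))): ((3*(8*6))+(3*y)) -> (3*((8*6)+y))
Apply SIMPLIFY at RL (target: (8*6)): (3*((8*6)+y)) -> (3*(48+y))
Apply DISTRIBUTE at root (target: (3*(48+y))): (3*(48+y)) -> ((3*48)+(3*y))

Answer: ((3*48)+(3*y))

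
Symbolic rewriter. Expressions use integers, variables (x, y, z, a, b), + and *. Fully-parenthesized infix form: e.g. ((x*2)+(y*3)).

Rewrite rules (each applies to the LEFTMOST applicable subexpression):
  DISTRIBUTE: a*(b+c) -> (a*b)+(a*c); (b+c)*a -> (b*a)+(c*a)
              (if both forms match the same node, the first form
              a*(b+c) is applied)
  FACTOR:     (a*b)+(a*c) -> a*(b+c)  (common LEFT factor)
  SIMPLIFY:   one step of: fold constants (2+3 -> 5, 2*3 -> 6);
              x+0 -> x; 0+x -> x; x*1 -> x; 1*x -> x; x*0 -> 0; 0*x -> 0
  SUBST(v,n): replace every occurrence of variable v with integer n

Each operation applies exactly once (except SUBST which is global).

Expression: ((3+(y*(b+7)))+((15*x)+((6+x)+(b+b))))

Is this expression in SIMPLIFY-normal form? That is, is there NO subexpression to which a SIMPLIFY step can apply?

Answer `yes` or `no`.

Expression: ((3+(y*(b+7)))+((15*x)+((6+x)+(b+b))))
Scanning for simplifiable subexpressions (pre-order)...
  at root: ((3+(y*(b+7)))+((15*x)+((6+x)+(b+b)))) (not simplifiable)
  at L: (3+(y*(b+7))) (not simplifiable)
  at LR: (y*(b+7)) (not simplifiable)
  at LRR: (b+7) (not simplifiable)
  at R: ((15*x)+((6+x)+(b+b))) (not simplifiable)
  at RL: (15*x) (not simplifiable)
  at RR: ((6+x)+(b+b)) (not simplifiable)
  at RRL: (6+x) (not simplifiable)
  at RRR: (b+b) (not simplifiable)
Result: no simplifiable subexpression found -> normal form.

Answer: yes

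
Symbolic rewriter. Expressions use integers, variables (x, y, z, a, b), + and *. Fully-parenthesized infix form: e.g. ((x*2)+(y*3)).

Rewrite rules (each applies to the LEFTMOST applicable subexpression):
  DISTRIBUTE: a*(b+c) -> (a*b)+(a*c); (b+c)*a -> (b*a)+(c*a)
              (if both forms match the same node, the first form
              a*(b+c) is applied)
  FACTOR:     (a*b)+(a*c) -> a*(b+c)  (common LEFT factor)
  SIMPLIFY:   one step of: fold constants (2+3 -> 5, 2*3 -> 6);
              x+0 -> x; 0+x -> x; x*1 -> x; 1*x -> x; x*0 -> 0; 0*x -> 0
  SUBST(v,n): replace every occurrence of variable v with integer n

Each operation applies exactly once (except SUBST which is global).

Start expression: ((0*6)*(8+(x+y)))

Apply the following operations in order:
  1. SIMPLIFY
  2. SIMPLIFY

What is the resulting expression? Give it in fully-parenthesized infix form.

Start: ((0*6)*(8+(x+y)))
Apply SIMPLIFY at L (target: (0*6)): ((0*6)*(8+(x+y))) -> (0*(8+(x+y)))
Apply SIMPLIFY at root (target: (0*(8+(x+y)))): (0*(8+(x+y))) -> 0

Answer: 0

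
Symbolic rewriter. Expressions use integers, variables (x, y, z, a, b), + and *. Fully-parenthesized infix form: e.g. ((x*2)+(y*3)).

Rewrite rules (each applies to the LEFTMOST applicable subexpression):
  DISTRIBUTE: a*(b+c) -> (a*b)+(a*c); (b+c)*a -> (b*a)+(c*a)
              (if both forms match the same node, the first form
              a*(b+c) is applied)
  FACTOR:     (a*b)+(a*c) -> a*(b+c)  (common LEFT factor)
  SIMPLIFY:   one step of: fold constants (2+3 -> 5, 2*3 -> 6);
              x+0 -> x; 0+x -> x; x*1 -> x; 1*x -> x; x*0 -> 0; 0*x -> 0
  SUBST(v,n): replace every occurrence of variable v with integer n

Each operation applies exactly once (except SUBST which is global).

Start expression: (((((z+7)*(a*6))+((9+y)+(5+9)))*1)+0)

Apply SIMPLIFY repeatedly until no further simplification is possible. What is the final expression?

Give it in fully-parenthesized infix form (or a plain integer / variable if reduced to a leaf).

Start: (((((z+7)*(a*6))+((9+y)+(5+9)))*1)+0)
Step 1: at root: (((((z+7)*(a*6))+((9+y)+(5+9)))*1)+0) -> ((((z+7)*(a*6))+((9+y)+(5+9)))*1); overall: (((((z+7)*(a*6))+((9+y)+(5+9)))*1)+0) -> ((((z+7)*(a*6))+((9+y)+(5+9)))*1)
Step 2: at root: ((((z+7)*(a*6))+((9+y)+(5+9)))*1) -> (((z+7)*(a*6))+((9+y)+(5+9))); overall: ((((z+7)*(a*6))+((9+y)+(5+9)))*1) -> (((z+7)*(a*6))+((9+y)+(5+9)))
Step 3: at RR: (5+9) -> 14; overall: (((z+7)*(a*6))+((9+y)+(5+9))) -> (((z+7)*(a*6))+((9+y)+14))
Fixed point: (((z+7)*(a*6))+((9+y)+14))

Answer: (((z+7)*(a*6))+((9+y)+14))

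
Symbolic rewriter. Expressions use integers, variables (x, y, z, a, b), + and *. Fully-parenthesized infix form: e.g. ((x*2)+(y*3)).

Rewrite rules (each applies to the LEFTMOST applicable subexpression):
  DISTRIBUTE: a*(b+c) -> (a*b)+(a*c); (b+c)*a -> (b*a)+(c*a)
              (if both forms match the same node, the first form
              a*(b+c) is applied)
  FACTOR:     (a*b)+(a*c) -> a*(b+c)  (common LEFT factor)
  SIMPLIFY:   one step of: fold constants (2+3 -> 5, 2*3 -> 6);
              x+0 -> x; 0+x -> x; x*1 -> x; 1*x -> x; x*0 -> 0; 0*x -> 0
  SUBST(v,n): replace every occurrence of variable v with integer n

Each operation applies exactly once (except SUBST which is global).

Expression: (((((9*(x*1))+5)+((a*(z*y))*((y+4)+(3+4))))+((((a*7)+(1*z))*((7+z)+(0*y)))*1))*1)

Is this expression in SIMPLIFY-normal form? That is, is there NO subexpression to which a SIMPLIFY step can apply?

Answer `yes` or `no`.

Expression: (((((9*(x*1))+5)+((a*(z*y))*((y+4)+(3+4))))+((((a*7)+(1*z))*((7+z)+(0*y)))*1))*1)
Scanning for simplifiable subexpressions (pre-order)...
  at root: (((((9*(x*1))+5)+((a*(z*y))*((y+4)+(3+4))))+((((a*7)+(1*z))*((7+z)+(0*y)))*1))*1) (SIMPLIFIABLE)
  at L: ((((9*(x*1))+5)+((a*(z*y))*((y+4)+(3+4))))+((((a*7)+(1*z))*((7+z)+(0*y)))*1)) (not simplifiable)
  at LL: (((9*(x*1))+5)+((a*(z*y))*((y+4)+(3+4)))) (not simplifiable)
  at LLL: ((9*(x*1))+5) (not simplifiable)
  at LLLL: (9*(x*1)) (not simplifiable)
  at LLLLR: (x*1) (SIMPLIFIABLE)
  at LLR: ((a*(z*y))*((y+4)+(3+4))) (not simplifiable)
  at LLRL: (a*(z*y)) (not simplifiable)
  at LLRLR: (z*y) (not simplifiable)
  at LLRR: ((y+4)+(3+4)) (not simplifiable)
  at LLRRL: (y+4) (not simplifiable)
  at LLRRR: (3+4) (SIMPLIFIABLE)
  at LR: ((((a*7)+(1*z))*((7+z)+(0*y)))*1) (SIMPLIFIABLE)
  at LRL: (((a*7)+(1*z))*((7+z)+(0*y))) (not simplifiable)
  at LRLL: ((a*7)+(1*z)) (not simplifiable)
  at LRLLL: (a*7) (not simplifiable)
  at LRLLR: (1*z) (SIMPLIFIABLE)
  at LRLR: ((7+z)+(0*y)) (not simplifiable)
  at LRLRL: (7+z) (not simplifiable)
  at LRLRR: (0*y) (SIMPLIFIABLE)
Found simplifiable subexpr at path root: (((((9*(x*1))+5)+((a*(z*y))*((y+4)+(3+4))))+((((a*7)+(1*z))*((7+z)+(0*y)))*1))*1)
One SIMPLIFY step would give: ((((9*(x*1))+5)+((a*(z*y))*((y+4)+(3+4))))+((((a*7)+(1*z))*((7+z)+(0*y)))*1))
-> NOT in normal form.

Answer: no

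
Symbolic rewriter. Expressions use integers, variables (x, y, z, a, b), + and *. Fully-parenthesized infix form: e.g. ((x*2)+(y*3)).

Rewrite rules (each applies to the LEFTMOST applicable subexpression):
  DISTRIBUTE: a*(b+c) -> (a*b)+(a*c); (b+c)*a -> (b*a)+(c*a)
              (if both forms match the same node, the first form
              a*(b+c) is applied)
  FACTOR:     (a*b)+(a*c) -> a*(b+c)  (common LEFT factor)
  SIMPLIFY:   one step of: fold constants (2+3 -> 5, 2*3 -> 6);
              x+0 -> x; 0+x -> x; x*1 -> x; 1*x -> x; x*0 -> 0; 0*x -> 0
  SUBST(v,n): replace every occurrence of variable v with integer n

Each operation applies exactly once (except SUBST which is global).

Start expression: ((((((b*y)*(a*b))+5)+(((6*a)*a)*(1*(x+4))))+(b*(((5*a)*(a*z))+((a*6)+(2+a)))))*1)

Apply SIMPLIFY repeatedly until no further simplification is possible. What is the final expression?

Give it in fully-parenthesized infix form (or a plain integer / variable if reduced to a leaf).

Start: ((((((b*y)*(a*b))+5)+(((6*a)*a)*(1*(x+4))))+(b*(((5*a)*(a*z))+((a*6)+(2+a)))))*1)
Step 1: at root: ((((((b*y)*(a*b))+5)+(((6*a)*a)*(1*(x+4))))+(b*(((5*a)*(a*z))+((a*6)+(2+a)))))*1) -> (((((b*y)*(a*b))+5)+(((6*a)*a)*(1*(x+4))))+(b*(((5*a)*(a*z))+((a*6)+(2+a))))); overall: ((((((b*y)*(a*b))+5)+(((6*a)*a)*(1*(x+4))))+(b*(((5*a)*(a*z))+((a*6)+(2+a)))))*1) -> (((((b*y)*(a*b))+5)+(((6*a)*a)*(1*(x+4))))+(b*(((5*a)*(a*z))+((a*6)+(2+a)))))
Step 2: at LRR: (1*(x+4)) -> (x+4); overall: (((((b*y)*(a*b))+5)+(((6*a)*a)*(1*(x+4))))+(b*(((5*a)*(a*z))+((a*6)+(2+a))))) -> (((((b*y)*(a*b))+5)+(((6*a)*a)*(x+4)))+(b*(((5*a)*(a*z))+((a*6)+(2+a)))))
Fixed point: (((((b*y)*(a*b))+5)+(((6*a)*a)*(x+4)))+(b*(((5*a)*(a*z))+((a*6)+(2+a)))))

Answer: (((((b*y)*(a*b))+5)+(((6*a)*a)*(x+4)))+(b*(((5*a)*(a*z))+((a*6)+(2+a)))))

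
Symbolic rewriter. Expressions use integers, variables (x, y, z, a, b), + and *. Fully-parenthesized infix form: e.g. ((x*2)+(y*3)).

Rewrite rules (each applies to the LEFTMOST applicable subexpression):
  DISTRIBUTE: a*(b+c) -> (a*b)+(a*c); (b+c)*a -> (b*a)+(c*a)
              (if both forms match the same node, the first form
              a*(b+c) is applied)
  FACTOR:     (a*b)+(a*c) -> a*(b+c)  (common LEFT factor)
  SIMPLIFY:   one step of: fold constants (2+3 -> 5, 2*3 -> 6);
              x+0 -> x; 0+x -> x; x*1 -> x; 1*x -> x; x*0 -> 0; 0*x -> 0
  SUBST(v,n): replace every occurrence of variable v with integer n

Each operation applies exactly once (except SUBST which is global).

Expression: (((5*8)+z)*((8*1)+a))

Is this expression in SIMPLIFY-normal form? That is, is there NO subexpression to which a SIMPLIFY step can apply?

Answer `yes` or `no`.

Answer: no

Derivation:
Expression: (((5*8)+z)*((8*1)+a))
Scanning for simplifiable subexpressions (pre-order)...
  at root: (((5*8)+z)*((8*1)+a)) (not simplifiable)
  at L: ((5*8)+z) (not simplifiable)
  at LL: (5*8) (SIMPLIFIABLE)
  at R: ((8*1)+a) (not simplifiable)
  at RL: (8*1) (SIMPLIFIABLE)
Found simplifiable subexpr at path LL: (5*8)
One SIMPLIFY step would give: ((40+z)*((8*1)+a))
-> NOT in normal form.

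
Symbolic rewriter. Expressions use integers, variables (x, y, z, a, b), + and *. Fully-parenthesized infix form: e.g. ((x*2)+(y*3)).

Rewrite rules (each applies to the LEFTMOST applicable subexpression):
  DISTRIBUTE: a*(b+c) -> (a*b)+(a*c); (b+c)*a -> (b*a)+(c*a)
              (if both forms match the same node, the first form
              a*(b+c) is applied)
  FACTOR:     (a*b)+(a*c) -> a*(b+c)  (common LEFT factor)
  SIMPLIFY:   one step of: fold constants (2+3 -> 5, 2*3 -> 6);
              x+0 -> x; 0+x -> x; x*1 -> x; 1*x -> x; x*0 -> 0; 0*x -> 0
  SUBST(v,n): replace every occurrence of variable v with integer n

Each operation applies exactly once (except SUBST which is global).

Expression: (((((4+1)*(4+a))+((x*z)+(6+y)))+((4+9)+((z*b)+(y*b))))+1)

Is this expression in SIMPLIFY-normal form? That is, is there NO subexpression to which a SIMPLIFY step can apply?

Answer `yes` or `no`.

Answer: no

Derivation:
Expression: (((((4+1)*(4+a))+((x*z)+(6+y)))+((4+9)+((z*b)+(y*b))))+1)
Scanning for simplifiable subexpressions (pre-order)...
  at root: (((((4+1)*(4+a))+((x*z)+(6+y)))+((4+9)+((z*b)+(y*b))))+1) (not simplifiable)
  at L: ((((4+1)*(4+a))+((x*z)+(6+y)))+((4+9)+((z*b)+(y*b)))) (not simplifiable)
  at LL: (((4+1)*(4+a))+((x*z)+(6+y))) (not simplifiable)
  at LLL: ((4+1)*(4+a)) (not simplifiable)
  at LLLL: (4+1) (SIMPLIFIABLE)
  at LLLR: (4+a) (not simplifiable)
  at LLR: ((x*z)+(6+y)) (not simplifiable)
  at LLRL: (x*z) (not simplifiable)
  at LLRR: (6+y) (not simplifiable)
  at LR: ((4+9)+((z*b)+(y*b))) (not simplifiable)
  at LRL: (4+9) (SIMPLIFIABLE)
  at LRR: ((z*b)+(y*b)) (not simplifiable)
  at LRRL: (z*b) (not simplifiable)
  at LRRR: (y*b) (not simplifiable)
Found simplifiable subexpr at path LLLL: (4+1)
One SIMPLIFY step would give: ((((5*(4+a))+((x*z)+(6+y)))+((4+9)+((z*b)+(y*b))))+1)
-> NOT in normal form.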